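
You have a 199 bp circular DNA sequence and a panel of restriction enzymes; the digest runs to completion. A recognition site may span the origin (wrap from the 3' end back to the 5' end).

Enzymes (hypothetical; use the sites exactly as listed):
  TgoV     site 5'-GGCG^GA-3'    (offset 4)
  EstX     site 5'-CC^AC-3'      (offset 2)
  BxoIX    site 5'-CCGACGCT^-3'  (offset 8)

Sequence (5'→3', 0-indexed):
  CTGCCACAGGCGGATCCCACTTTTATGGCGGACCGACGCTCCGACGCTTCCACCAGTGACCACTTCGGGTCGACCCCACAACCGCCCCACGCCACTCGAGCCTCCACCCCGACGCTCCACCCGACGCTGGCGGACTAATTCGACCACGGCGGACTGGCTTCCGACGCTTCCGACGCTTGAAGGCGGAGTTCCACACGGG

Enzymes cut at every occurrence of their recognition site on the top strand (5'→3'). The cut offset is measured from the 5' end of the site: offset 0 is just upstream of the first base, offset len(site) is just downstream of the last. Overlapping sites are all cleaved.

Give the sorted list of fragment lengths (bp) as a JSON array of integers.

Scan for sites:
  TgoV GGCGGA/4: at [8, 26, 128, 147, 181] ⇒ [12, 30, 132, 151, 185]
  EstX CCAC/2: at [3, 16, 49, 59, 75, 86, 91, 103, 116, 143, 190] ⇒ [5, 18, 51, 61, 77, 88, 93, 105, 118, 145, 192]
  BxoIX CCGACGCT/8: at [32, 40, 108, 120, 160, 169] ⇒ [40, 48, 116, 128, 168, 177]

Pooled cuts: [5, 12, 18, 30, 40, 48, 51, 61, 77, 88, 93, 105, 116, 118, 128, 132, 145, 151, 168, 177, 185, 192]

Fragments:
  5→12: 7 bp
  12→18: 6 bp
  18→30: 12 bp
  30→40: 10 bp
  40→48: 8 bp
  48→51: 3 bp
  51→61: 10 bp
  61→77: 16 bp
  77→88: 11 bp
  88→93: 5 bp
  93→105: 12 bp
  105→116: 11 bp
  116→118: 2 bp
  118→128: 10 bp
  128→132: 4 bp
  132→145: 13 bp
  145→151: 6 bp
  151→168: 17 bp
  168→177: 9 bp
  177→185: 8 bp
  185→192: 7 bp
  192→5 (wrap): 199-192+5 = 12 bp

[2,3,4,5,6,6,7,7,8,8,9,10,10,10,11,11,12,12,12,13,16,17]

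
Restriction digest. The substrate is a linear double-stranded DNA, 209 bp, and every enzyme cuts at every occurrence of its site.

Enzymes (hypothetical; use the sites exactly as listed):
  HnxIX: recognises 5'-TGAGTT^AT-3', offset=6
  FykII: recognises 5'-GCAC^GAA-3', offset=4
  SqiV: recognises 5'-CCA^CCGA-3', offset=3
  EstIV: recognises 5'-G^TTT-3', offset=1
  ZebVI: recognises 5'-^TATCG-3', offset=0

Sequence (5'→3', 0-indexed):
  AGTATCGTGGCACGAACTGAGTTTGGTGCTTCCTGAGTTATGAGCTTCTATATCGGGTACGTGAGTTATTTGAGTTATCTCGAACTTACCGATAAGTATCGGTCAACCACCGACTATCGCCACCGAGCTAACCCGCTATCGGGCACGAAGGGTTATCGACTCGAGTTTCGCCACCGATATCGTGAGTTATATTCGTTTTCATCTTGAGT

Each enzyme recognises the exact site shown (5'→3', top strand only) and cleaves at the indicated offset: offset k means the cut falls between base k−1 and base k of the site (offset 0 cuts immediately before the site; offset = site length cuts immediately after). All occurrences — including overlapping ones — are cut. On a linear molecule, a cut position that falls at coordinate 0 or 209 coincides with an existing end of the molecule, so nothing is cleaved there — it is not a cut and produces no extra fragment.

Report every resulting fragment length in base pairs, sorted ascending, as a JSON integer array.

Per-enzyme occurrences:
  HnxIX (TGAGTTAT, off=6): starts [33, 61, 70, 182] → cuts [39, 67, 76, 188]
  FykII (GCACGAA, off=4): starts [9, 142] → cuts [13, 146]
  SqiV (CCACCGA, off=3): starts [106, 119, 170] → cuts [109, 122, 173]
  EstIV (GTTT, off=1): starts [20, 164, 194] → cuts [21, 165, 195]
  ZebVI (TATCG, off=0): starts [2, 50, 96, 114, 136, 153, 177] → cuts [2, 50, 96, 114, 136, 153, 177]

Pooled cuts: [2, 13, 21, 39, 50, 67, 76, 96, 109, 114, 122, 136, 146, 153, 165, 173, 177, 188, 195]

Fragment lengths:
  [0,2): 2 bp
  [2,13): 11 bp
  [13,21): 8 bp
  [21,39): 18 bp
  [39,50): 11 bp
  [50,67): 17 bp
  [67,76): 9 bp
  [76,96): 20 bp
  [96,109): 13 bp
  [109,114): 5 bp
  [114,122): 8 bp
  [122,136): 14 bp
  [136,146): 10 bp
  [146,153): 7 bp
  [153,165): 12 bp
  [165,173): 8 bp
  [173,177): 4 bp
  [177,188): 11 bp
  [188,195): 7 bp
  [195,209): 14 bp

[2,4,5,7,7,8,8,8,9,10,11,11,11,12,13,14,14,17,18,20]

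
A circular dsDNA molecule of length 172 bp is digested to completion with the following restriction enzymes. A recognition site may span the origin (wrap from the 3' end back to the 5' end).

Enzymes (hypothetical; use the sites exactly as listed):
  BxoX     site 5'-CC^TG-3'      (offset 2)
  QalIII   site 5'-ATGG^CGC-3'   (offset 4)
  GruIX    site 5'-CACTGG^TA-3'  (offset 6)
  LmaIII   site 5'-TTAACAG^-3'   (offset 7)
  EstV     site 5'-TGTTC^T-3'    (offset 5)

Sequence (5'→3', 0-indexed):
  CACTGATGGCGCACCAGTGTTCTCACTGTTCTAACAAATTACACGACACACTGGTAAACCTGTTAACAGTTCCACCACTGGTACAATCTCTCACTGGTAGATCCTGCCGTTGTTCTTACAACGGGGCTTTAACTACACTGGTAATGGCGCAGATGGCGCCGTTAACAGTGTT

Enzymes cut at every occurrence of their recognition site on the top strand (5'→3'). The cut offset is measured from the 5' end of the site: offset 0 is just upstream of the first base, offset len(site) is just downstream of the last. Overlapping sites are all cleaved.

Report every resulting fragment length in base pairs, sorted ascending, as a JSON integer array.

[6,6,7,9,9,9,11,12,12,13,13,16,23,26]

Scan for sites:
  BxoX (CCTG, off=2): starts [58, 102] → cuts [60, 104]
  QalIII (ATGGCGC, off=4): starts [5, 143, 152] → cuts [9, 147, 156]
  GruIX (CACTGGTA, off=6): starts [48, 75, 91, 135] → cuts [54, 81, 97, 141]
  LmaIII (TTAACAG, off=7): starts [62, 161] → cuts [69, 168]
  EstV (TGTTCT, off=5): starts [17, 26, 110] → cuts [22, 31, 115]

All cut coordinates (distinct, sorted): [9, 22, 31, 54, 60, 69, 81, 97, 104, 115, 141, 147, 156, 168]

Fragments:
  9→22: 13 bp
  22→31: 9 bp
  31→54: 23 bp
  54→60: 6 bp
  60→69: 9 bp
  69→81: 12 bp
  81→97: 16 bp
  97→104: 7 bp
  104→115: 11 bp
  115→141: 26 bp
  141→147: 6 bp
  147→156: 9 bp
  156→168: 12 bp
  168→9 (wrap): 172-168+9 = 13 bp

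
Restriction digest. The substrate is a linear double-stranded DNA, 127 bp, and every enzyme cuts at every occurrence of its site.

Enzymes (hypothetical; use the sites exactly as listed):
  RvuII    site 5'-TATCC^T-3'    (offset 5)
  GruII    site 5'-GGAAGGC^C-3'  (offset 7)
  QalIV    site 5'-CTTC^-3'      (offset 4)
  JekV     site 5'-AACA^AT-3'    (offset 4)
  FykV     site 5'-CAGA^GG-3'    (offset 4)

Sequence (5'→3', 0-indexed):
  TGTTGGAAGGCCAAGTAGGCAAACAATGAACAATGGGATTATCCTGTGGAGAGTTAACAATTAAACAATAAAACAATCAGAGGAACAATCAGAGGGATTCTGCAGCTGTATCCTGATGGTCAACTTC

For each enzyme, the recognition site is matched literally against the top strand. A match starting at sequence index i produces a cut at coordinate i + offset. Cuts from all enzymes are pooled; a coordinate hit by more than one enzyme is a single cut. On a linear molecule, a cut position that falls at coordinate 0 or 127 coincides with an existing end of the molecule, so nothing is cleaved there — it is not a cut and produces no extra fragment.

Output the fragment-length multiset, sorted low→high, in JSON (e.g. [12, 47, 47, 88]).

[6,6,6,7,8,8,11,12,14,14,15,20]

Per-enzyme occurrences:
  RvuII (TATCCT, off=5): starts [39, 108] → cuts [44, 113]
  GruII (GGAAGGCC, off=7): starts [4] → cuts [11]
  QalIV (CTTC, off=4): starts [123] → cuts [] (position 127 is a terminus of the linear molecule — no cut)
  JekV (AACAAT, off=4): starts [21, 28, 55, 63, 71, 83] → cuts [25, 32, 59, 67, 75, 87]
  FykV (CAGAGG, off=4): starts [77, 89] → cuts [81, 93]

Pooled cuts: [11, 25, 32, 44, 59, 67, 75, 81, 87, 93, 113]

Fragments:
  [0,11): 11 bp
  [11,25): 14 bp
  [25,32): 7 bp
  [32,44): 12 bp
  [44,59): 15 bp
  [59,67): 8 bp
  [67,75): 8 bp
  [75,81): 6 bp
  [81,87): 6 bp
  [87,93): 6 bp
  [93,113): 20 bp
  [113,127): 14 bp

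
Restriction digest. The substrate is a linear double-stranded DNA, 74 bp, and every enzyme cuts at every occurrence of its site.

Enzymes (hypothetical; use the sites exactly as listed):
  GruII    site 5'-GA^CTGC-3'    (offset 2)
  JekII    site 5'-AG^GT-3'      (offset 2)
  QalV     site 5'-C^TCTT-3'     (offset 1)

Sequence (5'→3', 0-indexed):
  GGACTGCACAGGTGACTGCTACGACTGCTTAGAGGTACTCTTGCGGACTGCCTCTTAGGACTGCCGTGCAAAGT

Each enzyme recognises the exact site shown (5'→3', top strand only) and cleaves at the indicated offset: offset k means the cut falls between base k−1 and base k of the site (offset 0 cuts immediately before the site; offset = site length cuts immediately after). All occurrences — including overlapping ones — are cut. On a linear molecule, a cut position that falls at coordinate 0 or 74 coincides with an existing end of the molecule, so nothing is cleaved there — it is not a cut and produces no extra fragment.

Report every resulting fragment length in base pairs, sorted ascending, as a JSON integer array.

[3,4,4,5,8,8,9,9,10,14]

Per-enzyme occurrences:
  GruII GACTGC/2: at [1, 13, 22, 45, 58] ⇒ [3, 15, 24, 47, 60]
  JekII AGGT/2: at [9, 32] ⇒ [11, 34]
  QalV CTCTT/1: at [37, 51] ⇒ [38, 52]

All cut coordinates (distinct, sorted): [3, 11, 15, 24, 34, 38, 47, 52, 60]

Fragments:
  [0,3): 3 bp
  [3,11): 8 bp
  [11,15): 4 bp
  [15,24): 9 bp
  [24,34): 10 bp
  [34,38): 4 bp
  [38,47): 9 bp
  [47,52): 5 bp
  [52,60): 8 bp
  [60,74): 14 bp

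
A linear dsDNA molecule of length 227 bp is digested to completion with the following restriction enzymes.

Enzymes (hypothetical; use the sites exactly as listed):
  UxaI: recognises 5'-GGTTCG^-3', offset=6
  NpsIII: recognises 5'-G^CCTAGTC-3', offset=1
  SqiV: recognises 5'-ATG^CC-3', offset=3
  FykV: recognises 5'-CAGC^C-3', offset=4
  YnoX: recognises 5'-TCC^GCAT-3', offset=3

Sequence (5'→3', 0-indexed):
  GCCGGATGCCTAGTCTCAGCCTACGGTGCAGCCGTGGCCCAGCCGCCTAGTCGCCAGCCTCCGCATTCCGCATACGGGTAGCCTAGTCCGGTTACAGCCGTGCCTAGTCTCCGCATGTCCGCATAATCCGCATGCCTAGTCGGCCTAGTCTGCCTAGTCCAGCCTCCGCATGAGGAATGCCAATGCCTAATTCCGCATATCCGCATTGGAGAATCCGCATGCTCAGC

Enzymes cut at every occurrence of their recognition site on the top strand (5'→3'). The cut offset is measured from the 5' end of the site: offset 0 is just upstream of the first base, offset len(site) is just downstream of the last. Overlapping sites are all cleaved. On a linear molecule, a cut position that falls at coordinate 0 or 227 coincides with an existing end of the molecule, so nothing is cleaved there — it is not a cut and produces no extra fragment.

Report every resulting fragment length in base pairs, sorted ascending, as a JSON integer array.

Per-enzyme occurrences:
  UxaI (GGTTCG, off=6): no sites
  NpsIII (GCCTAGTC, off=1): starts [7, 44, 80, 101, 133, 142, 151] → cuts [8, 45, 81, 102, 134, 143, 152]
  SqiV (ATGCC, off=3): starts [5, 131, 176, 182] → cuts [8, 134, 179, 185]
  FykV (CAGCC, off=4): starts [16, 28, 39, 54, 94, 159] → cuts [20, 32, 43, 58, 98, 163]
  YnoX (TCCGCAT, off=3): starts [59, 66, 109, 117, 126, 164, 191, 199, 213] → cuts [62, 69, 112, 120, 129, 167, 194, 202, 216]

Pooled cuts: [8, 20, 32, 43, 45, 58, 62, 69, 81, 98, 102, 112, 120, 129, 134, 143, 152, 163, 167, 179, 185, 194, 202, 216]

Fragments:
  [0,8): 8 bp
  [8,20): 12 bp
  [20,32): 12 bp
  [32,43): 11 bp
  [43,45): 2 bp
  [45,58): 13 bp
  [58,62): 4 bp
  [62,69): 7 bp
  [69,81): 12 bp
  [81,98): 17 bp
  [98,102): 4 bp
  [102,112): 10 bp
  [112,120): 8 bp
  [120,129): 9 bp
  [129,134): 5 bp
  [134,143): 9 bp
  [143,152): 9 bp
  [152,163): 11 bp
  [163,167): 4 bp
  [167,179): 12 bp
  [179,185): 6 bp
  [185,194): 9 bp
  [194,202): 8 bp
  [202,216): 14 bp
  [216,227): 11 bp

[2,4,4,4,5,6,7,8,8,8,9,9,9,9,10,11,11,11,12,12,12,12,13,14,17]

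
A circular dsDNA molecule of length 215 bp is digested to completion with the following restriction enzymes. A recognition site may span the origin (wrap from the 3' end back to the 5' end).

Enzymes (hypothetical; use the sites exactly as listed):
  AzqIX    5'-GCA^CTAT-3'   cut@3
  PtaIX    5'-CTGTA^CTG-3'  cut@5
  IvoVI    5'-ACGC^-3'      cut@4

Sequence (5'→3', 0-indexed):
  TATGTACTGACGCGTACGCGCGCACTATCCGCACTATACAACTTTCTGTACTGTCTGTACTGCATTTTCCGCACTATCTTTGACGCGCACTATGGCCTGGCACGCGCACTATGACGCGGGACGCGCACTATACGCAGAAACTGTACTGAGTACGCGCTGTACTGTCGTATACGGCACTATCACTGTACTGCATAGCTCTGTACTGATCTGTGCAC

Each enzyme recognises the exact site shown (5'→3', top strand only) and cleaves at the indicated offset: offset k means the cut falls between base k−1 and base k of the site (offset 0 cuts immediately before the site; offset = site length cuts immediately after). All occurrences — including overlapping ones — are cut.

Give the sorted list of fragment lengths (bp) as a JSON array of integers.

[3,3,3,5,6,6,7,8,9,9,9,10,10,11,12,13,14,14,15,15,16,17]

Scan for sites:
  AzqIX (GCACTAT, off=3): starts [21, 30, 70, 86, 105, 124, 173, 211] → cuts [24, 33, 73, 89, 108, 127, 176, 214]
  PtaIX (CTGTACTG, off=5): starts [45, 54, 140, 156, 182, 197] → cuts [50, 59, 145, 161, 187, 202]
  IvoVI (ACGC, off=4): starts [9, 15, 82, 101, 113, 120, 131, 151] → cuts [13, 19, 86, 105, 117, 124, 135, 155]

Pooled cuts: [13, 19, 24, 33, 50, 59, 73, 86, 89, 105, 108, 117, 124, 127, 135, 145, 155, 161, 176, 187, 202, 214]

Fragments:
  13→19: 6 bp
  19→24: 5 bp
  24→33: 9 bp
  33→50: 17 bp
  50→59: 9 bp
  59→73: 14 bp
  73→86: 13 bp
  86→89: 3 bp
  89→105: 16 bp
  105→108: 3 bp
  108→117: 9 bp
  117→124: 7 bp
  124→127: 3 bp
  127→135: 8 bp
  135→145: 10 bp
  145→155: 10 bp
  155→161: 6 bp
  161→176: 15 bp
  176→187: 11 bp
  187→202: 15 bp
  202→214: 12 bp
  214→13 (wrap): 215-214+13 = 14 bp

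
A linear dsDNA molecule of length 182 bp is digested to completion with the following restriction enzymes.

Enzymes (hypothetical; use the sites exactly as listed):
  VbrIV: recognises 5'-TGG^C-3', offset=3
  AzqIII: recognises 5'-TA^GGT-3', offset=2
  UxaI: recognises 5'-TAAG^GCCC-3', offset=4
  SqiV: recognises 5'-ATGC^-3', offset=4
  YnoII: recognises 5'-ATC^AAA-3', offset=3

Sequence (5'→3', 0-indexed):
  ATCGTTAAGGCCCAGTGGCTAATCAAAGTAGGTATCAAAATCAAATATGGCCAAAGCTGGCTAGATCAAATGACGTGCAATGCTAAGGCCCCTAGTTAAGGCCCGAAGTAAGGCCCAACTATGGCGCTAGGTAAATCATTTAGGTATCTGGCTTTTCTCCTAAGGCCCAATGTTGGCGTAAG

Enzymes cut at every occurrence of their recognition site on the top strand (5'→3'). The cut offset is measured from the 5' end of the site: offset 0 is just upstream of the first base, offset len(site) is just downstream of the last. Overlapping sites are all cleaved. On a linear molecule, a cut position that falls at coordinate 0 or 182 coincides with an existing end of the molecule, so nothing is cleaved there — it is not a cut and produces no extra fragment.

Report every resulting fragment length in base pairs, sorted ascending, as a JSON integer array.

[4,5,6,6,6,6,6,7,8,9,9,9,10,12,12,12,13,13,13,16]

Per-enzyme occurrences:
  VbrIV (TGGC, off=3): starts [15, 47, 57, 121, 148, 173] → cuts [18, 50, 60, 124, 151, 176]
  AzqIII (TAGGT, off=2): starts [28, 127, 140] → cuts [30, 129, 142]
  UxaI (TAAGGCCC, off=4): starts [5, 83, 96, 108, 160] → cuts [9, 87, 100, 112, 164]
  SqiV (ATGC, off=4): starts [79] → cuts [83]
  YnoII (ATCAAA, off=3): starts [21, 33, 39, 64] → cuts [24, 36, 42, 67]

Pooled cuts: [9, 18, 24, 30, 36, 42, 50, 60, 67, 83, 87, 100, 112, 124, 129, 142, 151, 164, 176]

Fragment lengths:
  [0,9): 9 bp
  [9,18): 9 bp
  [18,24): 6 bp
  [24,30): 6 bp
  [30,36): 6 bp
  [36,42): 6 bp
  [42,50): 8 bp
  [50,60): 10 bp
  [60,67): 7 bp
  [67,83): 16 bp
  [83,87): 4 bp
  [87,100): 13 bp
  [100,112): 12 bp
  [112,124): 12 bp
  [124,129): 5 bp
  [129,142): 13 bp
  [142,151): 9 bp
  [151,164): 13 bp
  [164,176): 12 bp
  [176,182): 6 bp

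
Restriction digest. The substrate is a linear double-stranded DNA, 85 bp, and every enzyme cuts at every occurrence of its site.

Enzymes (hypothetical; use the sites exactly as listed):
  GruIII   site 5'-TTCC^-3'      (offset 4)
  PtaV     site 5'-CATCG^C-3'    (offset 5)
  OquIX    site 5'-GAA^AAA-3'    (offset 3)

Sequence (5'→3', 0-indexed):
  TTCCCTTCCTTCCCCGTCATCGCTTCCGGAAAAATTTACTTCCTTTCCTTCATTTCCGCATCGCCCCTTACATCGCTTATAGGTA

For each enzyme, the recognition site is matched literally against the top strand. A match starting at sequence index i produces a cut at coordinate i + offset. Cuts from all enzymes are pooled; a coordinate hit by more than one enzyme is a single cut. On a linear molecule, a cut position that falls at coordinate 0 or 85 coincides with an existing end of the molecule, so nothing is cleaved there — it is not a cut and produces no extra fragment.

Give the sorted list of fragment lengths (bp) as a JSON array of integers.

Site scan:
  GruIII TTCC/4: at [0, 5, 9, 23, 39, 44, 53] ⇒ [4, 9, 13, 27, 43, 48, 57]
  PtaV CATCGC/5: at [17, 58, 70] ⇒ [22, 63, 75]
  OquIX GAAAAA/3: at [28] ⇒ [31]

All cut coordinates (distinct, sorted): [4, 9, 13, 22, 27, 31, 43, 48, 57, 63, 75]

Fragment lengths:
  [0,4): 4 bp
  [4,9): 5 bp
  [9,13): 4 bp
  [13,22): 9 bp
  [22,27): 5 bp
  [27,31): 4 bp
  [31,43): 12 bp
  [43,48): 5 bp
  [48,57): 9 bp
  [57,63): 6 bp
  [63,75): 12 bp
  [75,85): 10 bp

[4,4,4,5,5,5,6,9,9,10,12,12]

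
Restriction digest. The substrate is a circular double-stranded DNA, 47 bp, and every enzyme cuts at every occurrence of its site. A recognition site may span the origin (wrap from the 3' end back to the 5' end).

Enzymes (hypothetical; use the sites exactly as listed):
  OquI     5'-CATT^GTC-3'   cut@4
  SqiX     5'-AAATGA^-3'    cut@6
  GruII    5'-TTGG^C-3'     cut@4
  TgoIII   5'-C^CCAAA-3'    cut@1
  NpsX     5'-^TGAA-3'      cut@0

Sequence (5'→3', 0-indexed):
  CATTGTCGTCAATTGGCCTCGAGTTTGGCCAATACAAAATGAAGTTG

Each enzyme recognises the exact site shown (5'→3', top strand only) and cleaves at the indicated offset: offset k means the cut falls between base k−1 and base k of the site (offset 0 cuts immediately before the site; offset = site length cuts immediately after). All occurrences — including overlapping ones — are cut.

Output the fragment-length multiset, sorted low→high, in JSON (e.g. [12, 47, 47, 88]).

Per-enzyme occurrences:
  OquI (CATTGTC, off=4): starts [0] → cuts [4]
  SqiX (AAATGA, off=6): starts [36] → cuts [42]
  GruII (TTGGC, off=4): starts [12, 24] → cuts [16, 28]
  TgoIII (CCCAAA, off=1): no sites
  NpsX (TGAA, off=0): starts [39] → cuts [39]

Pooled cuts: [4, 16, 28, 39, 42]

Fragments:
  4→16: 12 bp
  16→28: 12 bp
  28→39: 11 bp
  39→42: 3 bp
  42→4 (wrap): 47-42+4 = 9 bp

[3,9,11,12,12]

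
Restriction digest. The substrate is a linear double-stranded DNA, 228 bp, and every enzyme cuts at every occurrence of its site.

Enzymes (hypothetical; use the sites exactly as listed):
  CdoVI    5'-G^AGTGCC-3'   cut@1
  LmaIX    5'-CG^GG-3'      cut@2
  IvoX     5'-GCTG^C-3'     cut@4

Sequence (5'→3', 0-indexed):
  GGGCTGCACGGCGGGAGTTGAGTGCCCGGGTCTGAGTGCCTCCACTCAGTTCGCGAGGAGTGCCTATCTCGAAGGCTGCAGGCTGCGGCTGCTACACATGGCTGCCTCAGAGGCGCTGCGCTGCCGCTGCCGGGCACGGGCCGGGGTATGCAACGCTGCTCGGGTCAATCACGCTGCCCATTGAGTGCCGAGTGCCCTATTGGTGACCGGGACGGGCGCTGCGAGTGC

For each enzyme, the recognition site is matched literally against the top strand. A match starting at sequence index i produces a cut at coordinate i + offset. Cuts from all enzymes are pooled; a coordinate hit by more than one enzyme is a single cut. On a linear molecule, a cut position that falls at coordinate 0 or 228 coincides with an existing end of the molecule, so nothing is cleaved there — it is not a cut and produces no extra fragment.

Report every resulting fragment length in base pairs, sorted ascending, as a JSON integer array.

[3,4,5,5,5,6,6,6,6,6,7,7,7,7,7,7,7,8,13,14,14,15,19,20,24]

Scan for sites:
  CdoVI (GAGTGCC, off=1): starts [19, 33, 57, 182, 189] → cuts [20, 34, 58, 183, 190]
  LmaIX (CGGG, off=2): starts [11, 26, 130, 136, 141, 160, 207, 212] → cuts [13, 28, 132, 138, 143, 162, 209, 214]
  IvoX (GCTGC, off=4): starts [2, 74, 81, 87, 100, 114, 119, 125, 154, 172, 217] → cuts [6, 78, 85, 91, 104, 118, 123, 129, 158, 176, 221]

Pooled cuts: [6, 13, 20, 28, 34, 58, 78, 85, 91, 104, 118, 123, 129, 132, 138, 143, 158, 162, 176, 183, 190, 209, 214, 221]

Fragments:
  [0,6): 6 bp
  [6,13): 7 bp
  [13,20): 7 bp
  [20,28): 8 bp
  [28,34): 6 bp
  [34,58): 24 bp
  [58,78): 20 bp
  [78,85): 7 bp
  [85,91): 6 bp
  [91,104): 13 bp
  [104,118): 14 bp
  [118,123): 5 bp
  [123,129): 6 bp
  [129,132): 3 bp
  [132,138): 6 bp
  [138,143): 5 bp
  [143,158): 15 bp
  [158,162): 4 bp
  [162,176): 14 bp
  [176,183): 7 bp
  [183,190): 7 bp
  [190,209): 19 bp
  [209,214): 5 bp
  [214,221): 7 bp
  [221,228): 7 bp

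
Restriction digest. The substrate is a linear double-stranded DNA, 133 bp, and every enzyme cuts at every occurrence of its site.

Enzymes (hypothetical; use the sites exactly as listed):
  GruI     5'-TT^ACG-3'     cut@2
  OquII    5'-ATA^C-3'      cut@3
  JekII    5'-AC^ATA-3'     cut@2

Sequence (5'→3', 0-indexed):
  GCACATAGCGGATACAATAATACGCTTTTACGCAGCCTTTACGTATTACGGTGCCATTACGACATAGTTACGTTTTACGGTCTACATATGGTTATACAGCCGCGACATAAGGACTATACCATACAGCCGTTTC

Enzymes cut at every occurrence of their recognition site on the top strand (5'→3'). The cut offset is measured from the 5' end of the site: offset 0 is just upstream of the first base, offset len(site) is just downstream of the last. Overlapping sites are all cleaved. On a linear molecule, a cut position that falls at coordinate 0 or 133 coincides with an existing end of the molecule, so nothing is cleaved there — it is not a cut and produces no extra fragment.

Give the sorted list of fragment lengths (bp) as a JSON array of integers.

Scan for sites:
  GruI TTACG/2: at [27, 38, 45, 56, 67, 74] ⇒ [29, 40, 47, 58, 69, 76]
  OquII ATAC/3: at [11, 19, 93, 115, 120] ⇒ [14, 22, 96, 118, 123]
  JekII ACATA/2: at [2, 61, 83, 104] ⇒ [4, 63, 85, 106]

Pooled cuts: [4, 14, 22, 29, 40, 47, 58, 63, 69, 76, 85, 96, 106, 118, 123]

Fragment lengths:
  [0,4): 4 bp
  [4,14): 10 bp
  [14,22): 8 bp
  [22,29): 7 bp
  [29,40): 11 bp
  [40,47): 7 bp
  [47,58): 11 bp
  [58,63): 5 bp
  [63,69): 6 bp
  [69,76): 7 bp
  [76,85): 9 bp
  [85,96): 11 bp
  [96,106): 10 bp
  [106,118): 12 bp
  [118,123): 5 bp
  [123,133): 10 bp

[4,5,5,6,7,7,7,8,9,10,10,10,11,11,11,12]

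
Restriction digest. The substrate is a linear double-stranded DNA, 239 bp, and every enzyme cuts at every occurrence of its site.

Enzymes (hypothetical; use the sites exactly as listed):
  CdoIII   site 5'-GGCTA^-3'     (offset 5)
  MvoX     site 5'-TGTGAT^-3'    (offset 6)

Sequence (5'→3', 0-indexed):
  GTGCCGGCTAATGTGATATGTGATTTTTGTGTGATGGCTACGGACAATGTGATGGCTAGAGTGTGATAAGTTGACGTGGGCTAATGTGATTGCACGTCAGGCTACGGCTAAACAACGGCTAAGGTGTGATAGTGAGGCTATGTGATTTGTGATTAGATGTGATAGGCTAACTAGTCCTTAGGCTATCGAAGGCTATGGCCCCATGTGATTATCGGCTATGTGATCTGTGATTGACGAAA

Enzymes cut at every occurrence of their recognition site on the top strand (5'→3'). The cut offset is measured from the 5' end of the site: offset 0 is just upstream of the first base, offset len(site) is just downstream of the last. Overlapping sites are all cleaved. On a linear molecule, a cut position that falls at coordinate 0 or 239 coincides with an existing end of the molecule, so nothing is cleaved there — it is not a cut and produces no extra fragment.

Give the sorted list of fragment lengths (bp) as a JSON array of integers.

[5,5,6,6,6,6,7,7,7,7,7,8,9,9,9,10,10,10,10,11,11,13,14,14,16,16]

Scan for sites:
  CdoIII GGCTA/5: at [5, 35, 53, 78, 99, 105, 116, 135, 164, 180, 190, 213] ⇒ [10, 40, 58, 83, 104, 110, 121, 140, 169, 185, 195, 218]
  MvoX TGTGAT/6: at [11, 18, 29, 47, 61, 84, 124, 140, 147, 157, 203, 218, 225] ⇒ [17, 24, 35, 53, 67, 90, 130, 146, 153, 163, 209, 224, 231]

All cut coordinates (distinct, sorted): [10, 17, 24, 35, 40, 53, 58, 67, 83, 90, 104, 110, 121, 130, 140, 146, 153, 163, 169, 185, 195, 209, 218, 224, 231]

Fragment lengths:
  [0,10): 10 bp
  [10,17): 7 bp
  [17,24): 7 bp
  [24,35): 11 bp
  [35,40): 5 bp
  [40,53): 13 bp
  [53,58): 5 bp
  [58,67): 9 bp
  [67,83): 16 bp
  [83,90): 7 bp
  [90,104): 14 bp
  [104,110): 6 bp
  [110,121): 11 bp
  [121,130): 9 bp
  [130,140): 10 bp
  [140,146): 6 bp
  [146,153): 7 bp
  [153,163): 10 bp
  [163,169): 6 bp
  [169,185): 16 bp
  [185,195): 10 bp
  [195,209): 14 bp
  [209,218): 9 bp
  [218,224): 6 bp
  [224,231): 7 bp
  [231,239): 8 bp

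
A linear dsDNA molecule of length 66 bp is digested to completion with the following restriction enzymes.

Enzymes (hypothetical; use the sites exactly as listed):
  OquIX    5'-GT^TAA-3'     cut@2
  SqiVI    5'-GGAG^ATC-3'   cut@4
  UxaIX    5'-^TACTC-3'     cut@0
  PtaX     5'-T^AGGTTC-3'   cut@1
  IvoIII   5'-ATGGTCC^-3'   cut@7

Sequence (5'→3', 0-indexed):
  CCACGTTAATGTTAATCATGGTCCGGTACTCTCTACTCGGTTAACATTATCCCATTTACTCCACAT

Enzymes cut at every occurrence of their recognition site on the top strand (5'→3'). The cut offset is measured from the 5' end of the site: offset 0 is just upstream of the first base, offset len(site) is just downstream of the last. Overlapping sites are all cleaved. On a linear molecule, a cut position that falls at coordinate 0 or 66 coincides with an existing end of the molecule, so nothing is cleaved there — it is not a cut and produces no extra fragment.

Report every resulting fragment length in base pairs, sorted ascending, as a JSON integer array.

Site scan:
  OquIX (GTTAA, off=2): starts [4, 10, 39] → cuts [6, 12, 41]
  SqiVI (GGAGATC, off=4): no sites
  UxaIX (TACTC, off=0): starts [26, 33, 56] → cuts [26, 33, 56]
  PtaX (TAGGTTC, off=1): no sites
  IvoIII (ATGGTCC, off=7): starts [17] → cuts [24]

All cut coordinates (distinct, sorted): [6, 12, 24, 26, 33, 41, 56]

Fragment lengths:
  [0,6): 6 bp
  [6,12): 6 bp
  [12,24): 12 bp
  [24,26): 2 bp
  [26,33): 7 bp
  [33,41): 8 bp
  [41,56): 15 bp
  [56,66): 10 bp

[2,6,6,7,8,10,12,15]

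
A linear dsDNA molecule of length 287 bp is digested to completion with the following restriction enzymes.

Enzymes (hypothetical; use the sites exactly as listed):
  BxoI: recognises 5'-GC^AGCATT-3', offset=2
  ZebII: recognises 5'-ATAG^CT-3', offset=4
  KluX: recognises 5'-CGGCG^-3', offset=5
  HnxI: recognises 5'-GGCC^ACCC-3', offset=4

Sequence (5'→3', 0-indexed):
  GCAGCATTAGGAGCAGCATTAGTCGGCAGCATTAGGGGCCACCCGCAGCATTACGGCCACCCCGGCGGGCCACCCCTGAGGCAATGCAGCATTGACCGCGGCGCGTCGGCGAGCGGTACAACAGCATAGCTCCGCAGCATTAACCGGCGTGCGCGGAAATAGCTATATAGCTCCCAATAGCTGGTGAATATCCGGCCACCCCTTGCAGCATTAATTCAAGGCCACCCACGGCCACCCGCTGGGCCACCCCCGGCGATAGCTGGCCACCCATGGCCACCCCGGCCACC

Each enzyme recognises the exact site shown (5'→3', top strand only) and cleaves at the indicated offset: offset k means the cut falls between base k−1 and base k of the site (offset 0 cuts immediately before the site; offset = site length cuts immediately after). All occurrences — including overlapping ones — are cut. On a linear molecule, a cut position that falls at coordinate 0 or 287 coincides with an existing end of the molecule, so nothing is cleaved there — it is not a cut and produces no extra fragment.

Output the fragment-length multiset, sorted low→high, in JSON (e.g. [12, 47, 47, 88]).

[2,4,4,6,6,6,8,8,9,9,10,10,10,10,12,12,12,12,13,13,13,14,16,16,17,17,18]

Site scan:
  BxoI GCAGCATT/2: at [0, 12, 25, 44, 85, 133, 204] ⇒ [2, 14, 27, 46, 87, 135, 206]
  ZebII ATAGCT/4: at [125, 158, 166, 176, 255] ⇒ [129, 162, 170, 180, 259]
  KluX CGGCG/5: at [62, 98, 106, 144, 250] ⇒ [67, 103, 111, 149, 255]
  HnxI GGCCACCC/4: at [36, 54, 67, 193, 219, 229, 241, 261, 271] ⇒ [40, 58, 71, 197, 223, 233, 245, 265, 275]

Pooled cuts: [2, 14, 27, 40, 46, 58, 67, 71, 87, 103, 111, 129, 135, 149, 162, 170, 180, 197, 206, 223, 233, 245, 255, 259, 265, 275]

Fragment lengths:
  [0,2): 2 bp
  [2,14): 12 bp
  [14,27): 13 bp
  [27,40): 13 bp
  [40,46): 6 bp
  [46,58): 12 bp
  [58,67): 9 bp
  [67,71): 4 bp
  [71,87): 16 bp
  [87,103): 16 bp
  [103,111): 8 bp
  [111,129): 18 bp
  [129,135): 6 bp
  [135,149): 14 bp
  [149,162): 13 bp
  [162,170): 8 bp
  [170,180): 10 bp
  [180,197): 17 bp
  [197,206): 9 bp
  [206,223): 17 bp
  [223,233): 10 bp
  [233,245): 12 bp
  [245,255): 10 bp
  [255,259): 4 bp
  [259,265): 6 bp
  [265,275): 10 bp
  [275,287): 12 bp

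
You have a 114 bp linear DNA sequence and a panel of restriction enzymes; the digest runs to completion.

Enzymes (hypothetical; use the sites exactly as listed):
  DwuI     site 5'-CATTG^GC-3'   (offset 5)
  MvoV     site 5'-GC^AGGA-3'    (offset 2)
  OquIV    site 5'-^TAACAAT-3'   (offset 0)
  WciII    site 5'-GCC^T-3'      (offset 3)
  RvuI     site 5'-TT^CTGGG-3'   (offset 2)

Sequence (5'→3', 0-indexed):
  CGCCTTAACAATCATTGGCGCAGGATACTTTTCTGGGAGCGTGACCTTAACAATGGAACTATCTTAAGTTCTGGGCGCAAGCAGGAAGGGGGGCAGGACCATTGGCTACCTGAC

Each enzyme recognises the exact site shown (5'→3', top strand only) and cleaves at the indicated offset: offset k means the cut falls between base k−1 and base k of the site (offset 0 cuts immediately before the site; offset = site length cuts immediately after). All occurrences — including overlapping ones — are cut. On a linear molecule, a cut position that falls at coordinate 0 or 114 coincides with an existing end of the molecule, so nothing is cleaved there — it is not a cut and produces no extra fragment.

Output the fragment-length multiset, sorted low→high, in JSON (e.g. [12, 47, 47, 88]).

Site scan:
  DwuI (CATTGGC, off=5): starts [12, 99] → cuts [17, 104]
  MvoV (GCAGGA, off=2): starts [19, 80, 92] → cuts [21, 82, 94]
  OquIV (TAACAAT, off=0): starts [5, 47] → cuts [5, 47]
  WciII (GCCT, off=3): starts [1] → cuts [4]
  RvuI (TTCTGGG, off=2): starts [30, 68] → cuts [32, 70]

All cut coordinates (distinct, sorted): [4, 5, 17, 21, 32, 47, 70, 82, 94, 104]

Fragment lengths:
  [0,4): 4 bp
  [4,5): 1 bp
  [5,17): 12 bp
  [17,21): 4 bp
  [21,32): 11 bp
  [32,47): 15 bp
  [47,70): 23 bp
  [70,82): 12 bp
  [82,94): 12 bp
  [94,104): 10 bp
  [104,114): 10 bp

[1,4,4,10,10,11,12,12,12,15,23]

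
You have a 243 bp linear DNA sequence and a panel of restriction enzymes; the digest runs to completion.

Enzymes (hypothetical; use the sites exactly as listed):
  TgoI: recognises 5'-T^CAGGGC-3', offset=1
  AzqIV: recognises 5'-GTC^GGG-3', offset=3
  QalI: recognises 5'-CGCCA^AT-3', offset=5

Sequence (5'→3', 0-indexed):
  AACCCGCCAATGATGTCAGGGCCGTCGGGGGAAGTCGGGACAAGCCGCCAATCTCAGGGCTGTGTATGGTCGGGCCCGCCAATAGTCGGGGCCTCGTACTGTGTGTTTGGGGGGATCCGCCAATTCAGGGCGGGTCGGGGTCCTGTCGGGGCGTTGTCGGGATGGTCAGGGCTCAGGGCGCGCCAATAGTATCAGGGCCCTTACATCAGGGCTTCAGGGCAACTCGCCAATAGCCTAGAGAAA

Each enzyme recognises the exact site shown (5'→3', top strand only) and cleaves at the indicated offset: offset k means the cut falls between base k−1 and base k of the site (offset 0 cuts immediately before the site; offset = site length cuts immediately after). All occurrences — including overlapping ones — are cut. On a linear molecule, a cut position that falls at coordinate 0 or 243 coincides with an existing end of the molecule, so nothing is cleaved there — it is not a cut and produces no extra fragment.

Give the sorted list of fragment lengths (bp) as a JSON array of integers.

[3,4,6,7,7,7,8,8,9,10,10,10,11,11,11,12,14,14,14,15,17,35]

Scan for sites:
  TgoI (TCAGGGC, off=1): starts [15, 53, 124, 165, 172, 191, 205, 213] → cuts [16, 54, 125, 166, 173, 192, 206, 214]
  AzqIV (GTCGGG, off=3): starts [23, 33, 68, 84, 133, 144, 155] → cuts [26, 36, 71, 87, 136, 147, 158]
  QalI (CGCCAAT, off=5): starts [4, 45, 76, 117, 180, 224] → cuts [9, 50, 81, 122, 185, 229]

Pooled cuts: [9, 16, 26, 36, 50, 54, 71, 81, 87, 122, 125, 136, 147, 158, 166, 173, 185, 192, 206, 214, 229]

Fragment lengths:
  [0,9): 9 bp
  [9,16): 7 bp
  [16,26): 10 bp
  [26,36): 10 bp
  [36,50): 14 bp
  [50,54): 4 bp
  [54,71): 17 bp
  [71,81): 10 bp
  [81,87): 6 bp
  [87,122): 35 bp
  [122,125): 3 bp
  [125,136): 11 bp
  [136,147): 11 bp
  [147,158): 11 bp
  [158,166): 8 bp
  [166,173): 7 bp
  [173,185): 12 bp
  [185,192): 7 bp
  [192,206): 14 bp
  [206,214): 8 bp
  [214,229): 15 bp
  [229,243): 14 bp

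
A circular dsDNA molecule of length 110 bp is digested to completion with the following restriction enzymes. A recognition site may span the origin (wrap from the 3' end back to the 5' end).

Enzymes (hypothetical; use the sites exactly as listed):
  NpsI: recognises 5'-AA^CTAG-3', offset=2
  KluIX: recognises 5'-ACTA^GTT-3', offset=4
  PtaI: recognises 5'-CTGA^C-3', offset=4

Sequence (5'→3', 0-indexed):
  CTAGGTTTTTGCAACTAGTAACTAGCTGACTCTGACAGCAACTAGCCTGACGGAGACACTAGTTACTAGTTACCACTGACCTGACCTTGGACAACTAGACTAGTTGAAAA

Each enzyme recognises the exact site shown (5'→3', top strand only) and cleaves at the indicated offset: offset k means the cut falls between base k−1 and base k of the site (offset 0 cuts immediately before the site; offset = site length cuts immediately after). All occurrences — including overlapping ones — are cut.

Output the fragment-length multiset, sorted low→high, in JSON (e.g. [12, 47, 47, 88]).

Site scan:
  NpsI (AACTAG, off=2): starts [12, 19, 39, 92, 108] → cuts [0, 14, 21, 41, 94]
  KluIX (ACTAGTT, off=4): starts [57, 64, 98] → cuts [61, 68, 102]
  PtaI (CTGAC, off=4): starts [25, 31, 46, 75, 80] → cuts [29, 35, 50, 79, 84]

Pooled cuts: [0, 14, 21, 29, 35, 41, 50, 61, 68, 79, 84, 94, 102]

Fragment lengths:
  0→14: 14 bp
  14→21: 7 bp
  21→29: 8 bp
  29→35: 6 bp
  35→41: 6 bp
  41→50: 9 bp
  50→61: 11 bp
  61→68: 7 bp
  68→79: 11 bp
  79→84: 5 bp
  84→94: 10 bp
  94→102: 8 bp
  102→0 (wrap): 110-102+0 = 8 bp

[5,6,6,7,7,8,8,8,9,10,11,11,14]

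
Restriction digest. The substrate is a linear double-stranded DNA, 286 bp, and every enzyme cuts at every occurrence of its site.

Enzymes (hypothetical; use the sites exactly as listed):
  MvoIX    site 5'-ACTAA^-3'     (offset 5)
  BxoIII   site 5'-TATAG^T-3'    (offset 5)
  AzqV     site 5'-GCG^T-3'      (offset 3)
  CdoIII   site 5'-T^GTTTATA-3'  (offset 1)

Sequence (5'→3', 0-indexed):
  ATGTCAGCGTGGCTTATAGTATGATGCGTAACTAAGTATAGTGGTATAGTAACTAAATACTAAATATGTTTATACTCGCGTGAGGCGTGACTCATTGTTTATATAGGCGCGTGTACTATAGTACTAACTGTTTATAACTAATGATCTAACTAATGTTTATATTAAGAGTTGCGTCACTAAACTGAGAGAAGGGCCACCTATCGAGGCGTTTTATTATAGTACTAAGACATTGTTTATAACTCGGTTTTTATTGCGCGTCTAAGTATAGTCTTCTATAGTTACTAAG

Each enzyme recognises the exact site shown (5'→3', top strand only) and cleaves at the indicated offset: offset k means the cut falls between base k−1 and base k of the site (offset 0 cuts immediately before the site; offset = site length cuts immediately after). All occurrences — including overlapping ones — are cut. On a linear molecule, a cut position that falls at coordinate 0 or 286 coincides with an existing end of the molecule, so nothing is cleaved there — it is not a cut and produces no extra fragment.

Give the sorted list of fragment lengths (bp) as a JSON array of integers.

[1,1,2,4,6,6,6,6,7,7,7,7,7,7,8,9,9,9,10,10,10,11,11,12,12,13,15,19,26,28]

Scan for sites:
  MvoIX (ACTAA, off=5): starts [30, 51, 58, 122, 136, 148, 175, 220, 280] → cuts [35, 56, 63, 127, 141, 153, 180, 225, 285]
  BxoIII (TATAGT, off=5): starts [14, 36, 44, 116, 214, 263, 273] → cuts [19, 41, 49, 121, 219, 268, 278]
  AzqV (GCGT, off=3): starts [6, 25, 77, 84, 108, 170, 205, 254] → cuts [9, 28, 80, 87, 111, 173, 208, 257]
  CdoIII (TGTTTATA, off=1): starts [66, 95, 128, 153, 230] → cuts [67, 96, 129, 154, 231]

Pooled cuts: [9, 19, 28, 35, 41, 49, 56, 63, 67, 80, 87, 96, 111, 121, 127, 129, 141, 153, 154, 173, 180, 208, 219, 225, 231, 257, 268, 278, 285]

Fragments:
  [0,9): 9 bp
  [9,19): 10 bp
  [19,28): 9 bp
  [28,35): 7 bp
  [35,41): 6 bp
  [41,49): 8 bp
  [49,56): 7 bp
  [56,63): 7 bp
  [63,67): 4 bp
  [67,80): 13 bp
  [80,87): 7 bp
  [87,96): 9 bp
  [96,111): 15 bp
  [111,121): 10 bp
  [121,127): 6 bp
  [127,129): 2 bp
  [129,141): 12 bp
  [141,153): 12 bp
  [153,154): 1 bp
  [154,173): 19 bp
  [173,180): 7 bp
  [180,208): 28 bp
  [208,219): 11 bp
  [219,225): 6 bp
  [225,231): 6 bp
  [231,257): 26 bp
  [257,268): 11 bp
  [268,278): 10 bp
  [278,285): 7 bp
  [285,286): 1 bp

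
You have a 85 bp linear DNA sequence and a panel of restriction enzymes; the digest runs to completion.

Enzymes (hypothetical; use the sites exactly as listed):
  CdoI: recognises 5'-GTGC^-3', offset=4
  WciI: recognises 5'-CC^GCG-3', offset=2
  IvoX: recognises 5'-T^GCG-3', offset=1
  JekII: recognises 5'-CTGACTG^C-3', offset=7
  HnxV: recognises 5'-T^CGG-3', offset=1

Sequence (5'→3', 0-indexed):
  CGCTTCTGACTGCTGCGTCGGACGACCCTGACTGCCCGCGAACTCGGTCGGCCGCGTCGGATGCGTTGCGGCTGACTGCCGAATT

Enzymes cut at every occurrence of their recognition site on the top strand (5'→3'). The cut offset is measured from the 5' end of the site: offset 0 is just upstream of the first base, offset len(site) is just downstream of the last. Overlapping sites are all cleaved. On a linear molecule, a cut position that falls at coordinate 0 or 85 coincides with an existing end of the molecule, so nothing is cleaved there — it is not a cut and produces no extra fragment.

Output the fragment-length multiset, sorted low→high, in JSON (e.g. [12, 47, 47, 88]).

[2,3,4,4,4,5,5,5,7,7,11,12,16]

Per-enzyme occurrences:
  CdoI (GTGC, off=4): no sites
  WciI CCGCG/2: at [35, 51] ⇒ [37, 53]
  IvoX TGCG/1: at [13, 61, 66] ⇒ [14, 62, 67]
  JekII CTGACTGC/7: at [5, 27, 71] ⇒ [12, 34, 78]
  HnxV TCGG/1: at [17, 43, 47, 56] ⇒ [18, 44, 48, 57]

All cut coordinates (distinct, sorted): [12, 14, 18, 34, 37, 44, 48, 53, 57, 62, 67, 78]

Fragment lengths:
  [0,12): 12 bp
  [12,14): 2 bp
  [14,18): 4 bp
  [18,34): 16 bp
  [34,37): 3 bp
  [37,44): 7 bp
  [44,48): 4 bp
  [48,53): 5 bp
  [53,57): 4 bp
  [57,62): 5 bp
  [62,67): 5 bp
  [67,78): 11 bp
  [78,85): 7 bp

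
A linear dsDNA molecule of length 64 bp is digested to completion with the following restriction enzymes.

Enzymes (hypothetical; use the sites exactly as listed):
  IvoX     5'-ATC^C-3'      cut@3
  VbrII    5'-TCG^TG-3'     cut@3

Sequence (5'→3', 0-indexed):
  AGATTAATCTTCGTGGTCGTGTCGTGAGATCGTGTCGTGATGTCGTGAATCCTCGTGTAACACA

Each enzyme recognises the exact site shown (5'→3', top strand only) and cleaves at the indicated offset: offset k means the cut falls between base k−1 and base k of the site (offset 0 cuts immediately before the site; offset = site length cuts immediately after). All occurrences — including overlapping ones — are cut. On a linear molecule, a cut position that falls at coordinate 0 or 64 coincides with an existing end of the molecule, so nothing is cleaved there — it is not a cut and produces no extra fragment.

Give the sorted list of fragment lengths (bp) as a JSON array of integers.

Scan for sites:
  IvoX (ATCC, off=3): starts [48] → cuts [51]
  VbrII (TCGTG, off=3): starts [10, 16, 21, 29, 34, 42, 52] → cuts [13, 19, 24, 32, 37, 45, 55]

All cut coordinates (distinct, sorted): [13, 19, 24, 32, 37, 45, 51, 55]

Fragments:
  [0,13): 13 bp
  [13,19): 6 bp
  [19,24): 5 bp
  [24,32): 8 bp
  [32,37): 5 bp
  [37,45): 8 bp
  [45,51): 6 bp
  [51,55): 4 bp
  [55,64): 9 bp

[4,5,5,6,6,8,8,9,13]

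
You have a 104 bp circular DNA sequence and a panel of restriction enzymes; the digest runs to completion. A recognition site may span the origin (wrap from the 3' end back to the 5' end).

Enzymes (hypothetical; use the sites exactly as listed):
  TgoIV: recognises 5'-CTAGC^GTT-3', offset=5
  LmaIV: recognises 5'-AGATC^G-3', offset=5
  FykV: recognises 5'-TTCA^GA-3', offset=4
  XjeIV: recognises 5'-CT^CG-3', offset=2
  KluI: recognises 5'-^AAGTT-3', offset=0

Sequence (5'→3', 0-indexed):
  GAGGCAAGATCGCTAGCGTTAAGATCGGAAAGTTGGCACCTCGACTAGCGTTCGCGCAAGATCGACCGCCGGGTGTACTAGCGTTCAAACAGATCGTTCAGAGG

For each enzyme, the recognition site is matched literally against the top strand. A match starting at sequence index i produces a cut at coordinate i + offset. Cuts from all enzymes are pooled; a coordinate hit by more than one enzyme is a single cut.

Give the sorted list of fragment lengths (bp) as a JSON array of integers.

[3,5,6,8,9,12,13,14,15,19]

Site scan:
  TgoIV (CTAGCGTT, off=5): starts [12, 44, 77] → cuts [17, 49, 82]
  LmaIV (AGATCG, off=5): starts [6, 21, 58, 90] → cuts [11, 26, 63, 95]
  FykV (TTCAGA, off=4): starts [96] → cuts [100]
  XjeIV (CTCG, off=2): starts [39] → cuts [41]
  KluI (AAGTT, off=0): starts [29] → cuts [29]

Pooled cuts: [11, 17, 26, 29, 41, 49, 63, 82, 95, 100]

Fragments:
  11→17: 6 bp
  17→26: 9 bp
  26→29: 3 bp
  29→41: 12 bp
  41→49: 8 bp
  49→63: 14 bp
  63→82: 19 bp
  82→95: 13 bp
  95→100: 5 bp
  100→11 (wrap): 104-100+11 = 15 bp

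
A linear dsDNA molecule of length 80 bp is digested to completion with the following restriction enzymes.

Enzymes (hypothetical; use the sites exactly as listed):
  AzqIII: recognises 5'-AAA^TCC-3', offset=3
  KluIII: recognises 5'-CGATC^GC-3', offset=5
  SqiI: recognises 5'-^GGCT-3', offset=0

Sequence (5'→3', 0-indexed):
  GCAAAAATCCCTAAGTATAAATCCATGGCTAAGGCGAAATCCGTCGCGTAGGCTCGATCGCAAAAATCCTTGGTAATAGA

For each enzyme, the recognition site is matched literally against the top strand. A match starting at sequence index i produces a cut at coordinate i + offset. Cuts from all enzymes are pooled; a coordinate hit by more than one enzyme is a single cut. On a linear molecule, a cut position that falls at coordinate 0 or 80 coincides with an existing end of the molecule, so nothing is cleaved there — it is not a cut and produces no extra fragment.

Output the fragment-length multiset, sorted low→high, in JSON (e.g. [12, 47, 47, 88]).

Scan for sites:
  AzqIII (AAATCC, off=3): starts [4, 18, 36, 63] → cuts [7, 21, 39, 66]
  KluIII (CGATCGC, off=5): starts [54] → cuts [59]
  SqiI (GGCT, off=0): starts [26, 50] → cuts [26, 50]

All cut coordinates (distinct, sorted): [7, 21, 26, 39, 50, 59, 66]

Fragment lengths:
  [0,7): 7 bp
  [7,21): 14 bp
  [21,26): 5 bp
  [26,39): 13 bp
  [39,50): 11 bp
  [50,59): 9 bp
  [59,66): 7 bp
  [66,80): 14 bp

[5,7,7,9,11,13,14,14]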